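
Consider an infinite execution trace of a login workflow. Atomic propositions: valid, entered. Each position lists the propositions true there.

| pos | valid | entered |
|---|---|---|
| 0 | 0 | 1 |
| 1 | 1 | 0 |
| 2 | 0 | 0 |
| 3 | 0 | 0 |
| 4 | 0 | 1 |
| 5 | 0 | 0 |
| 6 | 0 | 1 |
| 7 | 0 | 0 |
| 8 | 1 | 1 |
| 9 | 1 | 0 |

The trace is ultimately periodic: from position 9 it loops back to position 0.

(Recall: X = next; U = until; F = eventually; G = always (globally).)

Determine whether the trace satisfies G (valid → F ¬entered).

Holds

valid → F ¬entered holds at every position 0..9, and those are all positions ever visited, so G (valid → F ¬entered) holds.
Positions where valid holds: 1, 8, 9.
Check F ¬entered at each: 1→ok, 8→ok, 9→ok.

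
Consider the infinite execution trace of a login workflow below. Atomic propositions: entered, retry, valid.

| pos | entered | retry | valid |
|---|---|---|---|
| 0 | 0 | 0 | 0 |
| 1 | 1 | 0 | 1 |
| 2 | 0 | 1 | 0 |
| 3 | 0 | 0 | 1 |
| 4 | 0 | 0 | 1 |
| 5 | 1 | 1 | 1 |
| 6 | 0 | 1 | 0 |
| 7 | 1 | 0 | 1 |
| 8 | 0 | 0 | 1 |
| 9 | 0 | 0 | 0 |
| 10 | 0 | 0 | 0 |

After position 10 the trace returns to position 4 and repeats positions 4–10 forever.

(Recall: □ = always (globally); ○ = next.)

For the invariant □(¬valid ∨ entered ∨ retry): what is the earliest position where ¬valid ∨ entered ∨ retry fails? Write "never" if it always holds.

Check ¬valid ∨ entered ∨ retry at each position in order: 0 ✓, 1 ✓, 2 ✓.
At position 3 the labels are {valid}, so ¬valid ∨ entered ∨ retry is false there. This is the first violation.

3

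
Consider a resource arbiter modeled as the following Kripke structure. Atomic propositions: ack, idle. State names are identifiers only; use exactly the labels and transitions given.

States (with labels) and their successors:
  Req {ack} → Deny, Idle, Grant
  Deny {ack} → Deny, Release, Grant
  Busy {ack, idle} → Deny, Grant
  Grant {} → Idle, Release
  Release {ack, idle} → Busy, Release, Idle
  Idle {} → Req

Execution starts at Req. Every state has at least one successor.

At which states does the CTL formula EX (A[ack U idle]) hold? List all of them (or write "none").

States satisfying A[ack U idle]: {Busy, Release}.
States satisfying EX (A[ack U idle]): {Deny, Grant, Release}.

{Deny, Grant, Release}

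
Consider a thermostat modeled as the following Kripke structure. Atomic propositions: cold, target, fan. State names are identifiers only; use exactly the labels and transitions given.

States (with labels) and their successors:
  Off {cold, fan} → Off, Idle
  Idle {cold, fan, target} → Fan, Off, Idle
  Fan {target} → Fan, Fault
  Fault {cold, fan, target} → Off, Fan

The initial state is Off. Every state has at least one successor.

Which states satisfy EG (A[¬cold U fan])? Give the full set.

{Off, Idle, Fault}

States satisfying A[¬cold U fan]: {Off, Idle, Fault}.
States satisfying EG (A[¬cold U fan]): {Off, Idle, Fault}.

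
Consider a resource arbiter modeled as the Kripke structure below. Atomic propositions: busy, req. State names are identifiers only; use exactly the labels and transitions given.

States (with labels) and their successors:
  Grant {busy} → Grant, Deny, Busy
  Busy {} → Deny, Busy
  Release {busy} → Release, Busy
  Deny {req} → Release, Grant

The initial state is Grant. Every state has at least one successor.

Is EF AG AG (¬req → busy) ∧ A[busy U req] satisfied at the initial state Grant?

States satisfying AG AG (¬req → busy): ∅.
States satisfying EF AG AG (¬req → busy): ∅.
States satisfying busy: {Grant, Release}.
States satisfying req: {Deny}.
States satisfying A[busy U req]: {Deny}.
States satisfying EF AG AG (¬req → busy) ∧ A[busy U req]: ∅.
Grant ∉ Sat(EF AG AG (¬req → busy) ∧ A[busy U req]).

Violated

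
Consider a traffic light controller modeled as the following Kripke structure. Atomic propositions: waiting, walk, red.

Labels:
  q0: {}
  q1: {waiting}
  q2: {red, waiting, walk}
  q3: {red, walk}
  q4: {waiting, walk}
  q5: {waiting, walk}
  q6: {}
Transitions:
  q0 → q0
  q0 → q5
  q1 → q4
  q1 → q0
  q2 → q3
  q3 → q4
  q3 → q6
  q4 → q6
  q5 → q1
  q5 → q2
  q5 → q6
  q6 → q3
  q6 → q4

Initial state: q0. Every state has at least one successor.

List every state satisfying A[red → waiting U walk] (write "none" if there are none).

{q2, q3, q4, q5, q6}

States satisfying red → waiting: {q0, q1, q2, q4, q5, q6}.
States satisfying walk: {q2, q3, q4, q5}.
States satisfying A[red → waiting U walk]: {q2, q3, q4, q5, q6}.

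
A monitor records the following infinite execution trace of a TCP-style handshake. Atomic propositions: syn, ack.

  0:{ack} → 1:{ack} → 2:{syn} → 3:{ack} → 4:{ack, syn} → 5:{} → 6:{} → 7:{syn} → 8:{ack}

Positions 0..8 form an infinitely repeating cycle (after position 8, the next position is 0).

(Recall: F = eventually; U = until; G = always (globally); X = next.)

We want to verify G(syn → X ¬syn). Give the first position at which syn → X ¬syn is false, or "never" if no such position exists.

syn → X ¬syn holds at every position 0..8, and those are all the positions the trace ever visits, so the invariant G(syn → X ¬syn) is never violated.

never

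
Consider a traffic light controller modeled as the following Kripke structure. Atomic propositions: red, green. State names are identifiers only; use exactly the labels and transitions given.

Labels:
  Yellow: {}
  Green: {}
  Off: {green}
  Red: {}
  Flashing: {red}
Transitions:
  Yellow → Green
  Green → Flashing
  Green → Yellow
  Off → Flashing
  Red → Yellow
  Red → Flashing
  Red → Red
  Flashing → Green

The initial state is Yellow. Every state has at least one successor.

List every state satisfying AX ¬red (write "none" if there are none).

{Yellow, Flashing}

States satisfying ¬red: {Yellow, Green, Off, Red}.
States satisfying AX ¬red: {Yellow, Flashing}.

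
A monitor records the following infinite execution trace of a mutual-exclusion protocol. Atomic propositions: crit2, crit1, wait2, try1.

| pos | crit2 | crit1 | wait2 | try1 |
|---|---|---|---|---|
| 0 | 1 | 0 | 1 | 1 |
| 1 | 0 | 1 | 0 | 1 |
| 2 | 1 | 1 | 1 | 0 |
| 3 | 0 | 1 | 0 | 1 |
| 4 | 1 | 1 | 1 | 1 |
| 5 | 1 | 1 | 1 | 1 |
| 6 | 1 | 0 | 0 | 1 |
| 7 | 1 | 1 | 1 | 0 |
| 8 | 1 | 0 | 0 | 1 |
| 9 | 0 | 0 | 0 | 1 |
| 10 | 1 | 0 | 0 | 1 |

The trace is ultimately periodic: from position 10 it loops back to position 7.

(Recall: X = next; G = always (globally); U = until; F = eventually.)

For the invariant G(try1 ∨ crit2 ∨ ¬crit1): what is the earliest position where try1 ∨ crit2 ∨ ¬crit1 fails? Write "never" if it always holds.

never

try1 ∨ crit2 ∨ ¬crit1 holds at every position 0..10, and those are all the positions the trace ever visits, so the invariant G(try1 ∨ crit2 ∨ ¬crit1) is never violated.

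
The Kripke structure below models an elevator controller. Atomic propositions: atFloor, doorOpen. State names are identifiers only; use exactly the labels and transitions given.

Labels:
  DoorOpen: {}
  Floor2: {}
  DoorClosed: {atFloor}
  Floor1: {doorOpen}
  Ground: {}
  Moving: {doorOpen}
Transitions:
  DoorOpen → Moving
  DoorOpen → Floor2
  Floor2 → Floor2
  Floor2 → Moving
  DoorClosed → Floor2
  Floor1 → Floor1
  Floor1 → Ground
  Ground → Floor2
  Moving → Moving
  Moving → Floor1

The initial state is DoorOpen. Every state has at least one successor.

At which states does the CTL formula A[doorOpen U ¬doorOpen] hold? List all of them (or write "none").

{DoorOpen, Floor2, DoorClosed, Ground}

States satisfying doorOpen: {Floor1, Moving}.
States satisfying ¬doorOpen: {DoorOpen, Floor2, DoorClosed, Ground}.
States satisfying A[doorOpen U ¬doorOpen]: {DoorOpen, Floor2, DoorClosed, Ground}.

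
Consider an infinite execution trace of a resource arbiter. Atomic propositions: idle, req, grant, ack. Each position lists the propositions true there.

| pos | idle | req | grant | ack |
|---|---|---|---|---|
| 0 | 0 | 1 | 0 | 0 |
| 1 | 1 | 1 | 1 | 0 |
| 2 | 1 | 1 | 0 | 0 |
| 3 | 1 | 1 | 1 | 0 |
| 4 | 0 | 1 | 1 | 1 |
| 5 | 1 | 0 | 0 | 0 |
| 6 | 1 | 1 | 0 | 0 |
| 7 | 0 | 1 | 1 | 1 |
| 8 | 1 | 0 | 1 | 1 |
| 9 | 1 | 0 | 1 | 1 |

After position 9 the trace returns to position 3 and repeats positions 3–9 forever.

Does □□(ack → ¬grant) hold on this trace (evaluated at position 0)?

No

□(ack → ¬grant) must hold at every position from 0 onward. It fails at position 0, so □□(ack → ¬grant) is false.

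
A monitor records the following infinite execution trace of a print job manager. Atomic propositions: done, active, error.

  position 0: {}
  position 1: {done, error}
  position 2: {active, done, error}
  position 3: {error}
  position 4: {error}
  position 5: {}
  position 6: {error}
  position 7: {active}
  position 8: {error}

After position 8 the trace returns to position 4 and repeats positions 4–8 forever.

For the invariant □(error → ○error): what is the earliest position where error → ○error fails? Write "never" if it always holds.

4

Check error → ○error at each position in order: 0 ✓, 1 ✓, 2 ✓, 3 ✓.
At position 4 the labels are {error} and the next position 5 has {}, so error → ○error is false there. This is the first violation.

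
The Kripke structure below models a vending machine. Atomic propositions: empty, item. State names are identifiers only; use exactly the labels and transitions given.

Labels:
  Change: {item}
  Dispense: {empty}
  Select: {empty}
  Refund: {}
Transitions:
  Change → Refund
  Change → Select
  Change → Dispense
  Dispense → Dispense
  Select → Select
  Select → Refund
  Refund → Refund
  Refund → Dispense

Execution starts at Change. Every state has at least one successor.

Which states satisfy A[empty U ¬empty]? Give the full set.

States satisfying empty: {Dispense, Select}.
States satisfying ¬empty: {Change, Refund}.
States satisfying A[empty U ¬empty]: {Change, Refund}.

{Change, Refund}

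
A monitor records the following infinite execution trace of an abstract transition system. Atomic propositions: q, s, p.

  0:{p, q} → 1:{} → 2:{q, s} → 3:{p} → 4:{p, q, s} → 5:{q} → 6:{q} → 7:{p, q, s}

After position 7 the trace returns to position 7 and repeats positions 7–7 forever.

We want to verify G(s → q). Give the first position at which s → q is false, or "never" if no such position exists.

s → q holds at every position 0..7, and those are all the positions the trace ever visits, so the invariant G(s → q) is never violated.

never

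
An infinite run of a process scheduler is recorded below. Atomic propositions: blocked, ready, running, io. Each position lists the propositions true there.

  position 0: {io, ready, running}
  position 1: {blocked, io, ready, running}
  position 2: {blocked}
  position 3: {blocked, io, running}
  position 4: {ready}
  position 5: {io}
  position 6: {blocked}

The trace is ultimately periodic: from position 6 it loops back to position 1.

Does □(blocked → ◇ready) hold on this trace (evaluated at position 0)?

Yes

blocked → ◇ready holds at every position 0..6, and those are all positions ever visited, so □(blocked → ◇ready) holds.
Positions where blocked holds: 1, 2, 3, 6.
Check ◇ready at each: 1→ok, 2→ok, 3→ok, 6→ok.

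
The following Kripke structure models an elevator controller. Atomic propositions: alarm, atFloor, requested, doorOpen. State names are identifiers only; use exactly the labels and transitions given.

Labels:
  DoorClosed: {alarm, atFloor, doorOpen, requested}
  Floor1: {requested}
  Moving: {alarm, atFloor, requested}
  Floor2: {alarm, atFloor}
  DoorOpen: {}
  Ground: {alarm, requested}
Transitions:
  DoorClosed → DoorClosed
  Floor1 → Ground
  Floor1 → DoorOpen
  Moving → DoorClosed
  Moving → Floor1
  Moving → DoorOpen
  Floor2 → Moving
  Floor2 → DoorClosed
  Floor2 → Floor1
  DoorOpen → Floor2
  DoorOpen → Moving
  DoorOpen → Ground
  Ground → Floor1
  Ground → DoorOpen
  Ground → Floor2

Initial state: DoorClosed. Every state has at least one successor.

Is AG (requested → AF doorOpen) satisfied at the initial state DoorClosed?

Yes

States satisfying requested → AF doorOpen: {DoorClosed, Floor2, DoorOpen}.
States satisfying AG (requested → AF doorOpen): {DoorClosed}.
Every state reachable from DoorClosed satisfies requested → AF doorOpen.
DoorClosed ∈ Sat(AG (requested → AF doorOpen)).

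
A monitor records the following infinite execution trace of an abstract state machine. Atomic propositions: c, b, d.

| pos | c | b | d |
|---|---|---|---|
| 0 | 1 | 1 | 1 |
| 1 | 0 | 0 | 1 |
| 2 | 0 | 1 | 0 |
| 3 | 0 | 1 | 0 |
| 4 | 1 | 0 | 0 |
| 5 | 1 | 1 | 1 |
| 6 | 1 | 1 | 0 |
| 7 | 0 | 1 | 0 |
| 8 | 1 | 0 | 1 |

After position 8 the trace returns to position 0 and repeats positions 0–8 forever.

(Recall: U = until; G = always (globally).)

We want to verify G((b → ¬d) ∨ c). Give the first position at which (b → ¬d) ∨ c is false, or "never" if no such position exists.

(b → ¬d) ∨ c holds at every position 0..8, and those are all the positions the trace ever visits, so the invariant G((b → ¬d) ∨ c) is never violated.

never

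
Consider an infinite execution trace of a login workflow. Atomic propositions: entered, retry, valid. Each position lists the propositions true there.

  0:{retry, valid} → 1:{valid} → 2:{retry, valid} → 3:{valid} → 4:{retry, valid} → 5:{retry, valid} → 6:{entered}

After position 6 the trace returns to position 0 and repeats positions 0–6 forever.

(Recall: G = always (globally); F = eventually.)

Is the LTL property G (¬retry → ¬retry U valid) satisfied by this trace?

¬retry → ¬retry U valid holds at every position 0..6, and those are all positions ever visited, so G (¬retry → ¬retry U valid) holds.
Positions where ¬retry holds: 1, 3, 6.
Check ¬retry U valid at each: 1→ok, 3→ok, 6→ok.

Satisfied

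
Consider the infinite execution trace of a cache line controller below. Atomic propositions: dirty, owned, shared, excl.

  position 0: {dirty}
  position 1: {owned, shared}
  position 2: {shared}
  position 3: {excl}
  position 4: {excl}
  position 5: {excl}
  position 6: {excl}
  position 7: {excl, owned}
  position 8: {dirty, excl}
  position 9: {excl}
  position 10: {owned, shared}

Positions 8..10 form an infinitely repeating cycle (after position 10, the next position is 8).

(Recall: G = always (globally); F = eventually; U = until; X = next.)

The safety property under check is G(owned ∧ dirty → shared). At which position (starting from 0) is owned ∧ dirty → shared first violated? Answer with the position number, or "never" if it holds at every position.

never

owned ∧ dirty → shared holds at every position 0..10, and those are all the positions the trace ever visits, so the invariant G(owned ∧ dirty → shared) is never violated.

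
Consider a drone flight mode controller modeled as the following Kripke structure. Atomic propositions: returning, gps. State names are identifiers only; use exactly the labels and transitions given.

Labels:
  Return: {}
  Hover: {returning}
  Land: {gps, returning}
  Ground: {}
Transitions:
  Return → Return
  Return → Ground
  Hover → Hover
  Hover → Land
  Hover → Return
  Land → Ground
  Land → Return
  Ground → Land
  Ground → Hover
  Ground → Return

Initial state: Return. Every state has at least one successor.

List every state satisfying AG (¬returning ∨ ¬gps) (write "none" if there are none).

States satisfying ¬returning ∨ ¬gps: {Return, Hover, Ground}.
States satisfying AG (¬returning ∨ ¬gps): ∅.

none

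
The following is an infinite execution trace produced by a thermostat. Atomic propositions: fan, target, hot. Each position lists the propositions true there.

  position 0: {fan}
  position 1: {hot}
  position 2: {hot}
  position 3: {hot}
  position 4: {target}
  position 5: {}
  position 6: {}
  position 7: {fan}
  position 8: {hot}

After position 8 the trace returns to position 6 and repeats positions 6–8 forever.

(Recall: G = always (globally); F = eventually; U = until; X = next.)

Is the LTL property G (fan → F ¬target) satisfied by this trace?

fan → F ¬target holds at every position 0..8, and those are all positions ever visited, so G (fan → F ¬target) holds.
Positions where fan holds: 0, 7.
Check F ¬target at each: 0→ok, 7→ok.

Yes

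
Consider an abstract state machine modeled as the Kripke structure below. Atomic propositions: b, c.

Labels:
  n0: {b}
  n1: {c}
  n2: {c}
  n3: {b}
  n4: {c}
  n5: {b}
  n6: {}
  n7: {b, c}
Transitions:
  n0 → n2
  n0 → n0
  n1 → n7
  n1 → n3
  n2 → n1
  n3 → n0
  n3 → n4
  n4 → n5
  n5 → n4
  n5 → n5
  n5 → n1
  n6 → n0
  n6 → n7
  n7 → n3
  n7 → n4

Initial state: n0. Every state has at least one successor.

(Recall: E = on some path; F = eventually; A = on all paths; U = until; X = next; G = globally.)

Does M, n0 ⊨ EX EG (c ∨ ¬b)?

States satisfying EG (c ∨ ¬b): ∅.
States satisfying EX EG (c ∨ ¬b): ∅.
No suitable path/successor from n0 witnesses the formula.
n0 ∉ Sat(EX EG (c ∨ ¬b)).

Violated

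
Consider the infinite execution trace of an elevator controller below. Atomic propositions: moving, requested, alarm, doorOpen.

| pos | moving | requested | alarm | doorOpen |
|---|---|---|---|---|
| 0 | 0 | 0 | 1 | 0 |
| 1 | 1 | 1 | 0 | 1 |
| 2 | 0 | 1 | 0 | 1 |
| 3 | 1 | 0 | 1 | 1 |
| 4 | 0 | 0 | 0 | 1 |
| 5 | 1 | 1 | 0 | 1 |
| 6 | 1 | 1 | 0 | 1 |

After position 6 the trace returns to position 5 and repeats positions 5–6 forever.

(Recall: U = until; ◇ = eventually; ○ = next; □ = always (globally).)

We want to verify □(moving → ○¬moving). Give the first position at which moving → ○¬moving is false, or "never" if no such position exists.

Check moving → ○¬moving at each position in order: 0 ✓, 1 ✓, 2 ✓, 3 ✓, 4 ✓.
At position 5 the labels are {doorOpen, moving, requested} and the next position 6 has {doorOpen, moving, requested}, so moving → ○¬moving is false there. This is the first violation.

5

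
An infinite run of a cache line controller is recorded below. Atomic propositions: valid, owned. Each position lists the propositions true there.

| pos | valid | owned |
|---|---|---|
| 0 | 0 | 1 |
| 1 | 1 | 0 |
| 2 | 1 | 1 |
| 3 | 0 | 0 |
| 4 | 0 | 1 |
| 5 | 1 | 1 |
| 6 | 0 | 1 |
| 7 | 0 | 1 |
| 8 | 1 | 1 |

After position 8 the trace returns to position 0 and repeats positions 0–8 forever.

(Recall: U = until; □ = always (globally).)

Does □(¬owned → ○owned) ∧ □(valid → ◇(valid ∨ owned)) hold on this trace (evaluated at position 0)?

¬owned → ○owned holds at every position 0..8, and those are all positions ever visited, so □(¬owned → ○owned) holds.
Positions where ¬owned holds: 1, 3.
Check ○owned at each: 1→ok, 3→ok.
valid → ◇(valid ∨ owned) holds at every position 0..8, and those are all positions ever visited, so □(valid → ◇(valid ∨ owned)) holds.
Positions where valid holds: 1, 2, 5, 8.
Check ◇(valid ∨ owned) at each: 1→ok, 2→ok, 5→ok, 8→ok.
At position 0: □(¬owned → ○owned) is true; □(valid → ◇(valid ∨ owned)) is true; so □(¬owned → ○owned) ∧ □(valid → ◇(valid ∨ owned)) is true.

Holds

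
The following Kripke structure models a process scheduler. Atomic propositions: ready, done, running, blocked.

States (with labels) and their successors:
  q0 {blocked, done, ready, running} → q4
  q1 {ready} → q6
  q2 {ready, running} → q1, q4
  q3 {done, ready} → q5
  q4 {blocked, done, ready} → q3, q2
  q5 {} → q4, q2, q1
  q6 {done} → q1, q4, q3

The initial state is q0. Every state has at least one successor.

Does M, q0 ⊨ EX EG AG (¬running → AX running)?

Violated

States satisfying EG AG (¬running → AX running): ∅.
States satisfying EX EG AG (¬running → AX running): ∅.
No suitable path/successor from q0 witnesses the formula.
q0 ∉ Sat(EX EG AG (¬running → AX running)).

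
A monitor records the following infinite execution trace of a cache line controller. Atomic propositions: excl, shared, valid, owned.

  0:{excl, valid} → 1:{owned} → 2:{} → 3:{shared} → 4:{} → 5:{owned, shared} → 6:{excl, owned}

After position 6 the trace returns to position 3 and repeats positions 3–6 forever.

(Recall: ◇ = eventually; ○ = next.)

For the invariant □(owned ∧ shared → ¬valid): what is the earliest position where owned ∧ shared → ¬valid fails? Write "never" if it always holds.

owned ∧ shared → ¬valid holds at every position 0..6, and those are all the positions the trace ever visits, so the invariant □(owned ∧ shared → ¬valid) is never violated.

never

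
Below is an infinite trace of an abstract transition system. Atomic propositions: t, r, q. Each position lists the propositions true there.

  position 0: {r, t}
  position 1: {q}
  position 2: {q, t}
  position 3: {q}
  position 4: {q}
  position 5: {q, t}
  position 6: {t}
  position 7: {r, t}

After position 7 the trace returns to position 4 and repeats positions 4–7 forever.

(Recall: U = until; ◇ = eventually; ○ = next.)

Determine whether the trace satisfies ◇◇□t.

Violated

◇□t is false at every position 0..7, so it never becomes true and ◇◇□t fails.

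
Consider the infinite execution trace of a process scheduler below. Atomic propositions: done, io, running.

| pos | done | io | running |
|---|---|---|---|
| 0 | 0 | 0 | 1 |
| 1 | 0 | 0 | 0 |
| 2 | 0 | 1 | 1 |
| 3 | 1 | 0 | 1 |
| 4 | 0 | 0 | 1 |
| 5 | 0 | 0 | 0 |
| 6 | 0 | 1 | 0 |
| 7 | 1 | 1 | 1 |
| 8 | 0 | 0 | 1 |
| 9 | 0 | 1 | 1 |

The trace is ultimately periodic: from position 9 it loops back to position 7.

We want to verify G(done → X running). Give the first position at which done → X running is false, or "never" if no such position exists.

done → X running holds at every position 0..9, and those are all the positions the trace ever visits, so the invariant G(done → X running) is never violated.

never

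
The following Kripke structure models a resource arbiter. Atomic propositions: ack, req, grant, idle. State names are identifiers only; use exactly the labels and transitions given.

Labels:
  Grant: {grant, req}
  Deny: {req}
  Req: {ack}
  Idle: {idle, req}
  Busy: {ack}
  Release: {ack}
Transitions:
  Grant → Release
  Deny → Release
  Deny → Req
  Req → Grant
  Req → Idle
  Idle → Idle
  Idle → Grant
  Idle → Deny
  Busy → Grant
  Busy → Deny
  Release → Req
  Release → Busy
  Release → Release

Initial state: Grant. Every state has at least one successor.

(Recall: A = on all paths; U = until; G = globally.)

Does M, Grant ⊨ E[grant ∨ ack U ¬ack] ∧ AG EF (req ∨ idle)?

Holds

States satisfying grant ∨ ack: {Grant, Req, Busy, Release}.
States satisfying ¬ack: {Grant, Deny, Idle}.
States satisfying E[grant ∨ ack U ¬ack]: {Grant, Deny, Req, Idle, Busy, Release}.
States satisfying EF (req ∨ idle): {Grant, Deny, Req, Idle, Busy, Release}.
States satisfying AG EF (req ∨ idle): {Grant, Deny, Req, Idle, Busy, Release}.
States satisfying E[grant ∨ ack U ¬ack] ∧ AG EF (req ∨ idle): {Grant, Deny, Req, Idle, Busy, Release}.
Grant ∈ Sat(E[grant ∨ ack U ¬ack] ∧ AG EF (req ∨ idle)).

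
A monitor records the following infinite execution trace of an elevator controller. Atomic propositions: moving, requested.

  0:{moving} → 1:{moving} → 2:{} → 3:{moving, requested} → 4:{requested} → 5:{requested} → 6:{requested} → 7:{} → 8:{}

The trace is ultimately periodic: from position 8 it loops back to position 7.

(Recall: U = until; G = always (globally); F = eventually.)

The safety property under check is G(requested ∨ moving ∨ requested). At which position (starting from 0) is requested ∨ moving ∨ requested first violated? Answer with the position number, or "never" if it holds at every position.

Check requested ∨ moving ∨ requested at each position in order: 0 ✓, 1 ✓.
At position 2 the labels are {}, so requested ∨ moving ∨ requested is false there. This is the first violation.

2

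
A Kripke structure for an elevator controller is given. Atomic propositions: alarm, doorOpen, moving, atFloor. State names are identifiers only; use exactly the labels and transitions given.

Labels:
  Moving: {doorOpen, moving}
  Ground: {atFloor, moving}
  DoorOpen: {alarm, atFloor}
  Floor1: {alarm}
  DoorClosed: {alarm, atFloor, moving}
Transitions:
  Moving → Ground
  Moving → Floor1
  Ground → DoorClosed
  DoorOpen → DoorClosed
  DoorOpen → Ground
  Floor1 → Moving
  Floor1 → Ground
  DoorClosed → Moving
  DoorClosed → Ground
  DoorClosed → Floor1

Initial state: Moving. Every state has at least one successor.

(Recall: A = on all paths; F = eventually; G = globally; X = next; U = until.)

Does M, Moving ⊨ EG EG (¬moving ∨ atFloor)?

Does not hold

States satisfying EG (¬moving ∨ atFloor): {Ground, DoorOpen, Floor1, DoorClosed}.
States satisfying EG EG (¬moving ∨ atFloor): {Ground, DoorOpen, Floor1, DoorClosed}.
No suitable path/successor from Moving witnesses the formula.
Moving ∉ Sat(EG EG (¬moving ∨ atFloor)).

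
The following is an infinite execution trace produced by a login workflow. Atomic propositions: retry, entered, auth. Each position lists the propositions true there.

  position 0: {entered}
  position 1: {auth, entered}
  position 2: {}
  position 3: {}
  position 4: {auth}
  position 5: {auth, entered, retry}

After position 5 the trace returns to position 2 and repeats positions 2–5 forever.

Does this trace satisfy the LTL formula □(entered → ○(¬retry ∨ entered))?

Holds

entered → ○(¬retry ∨ entered) holds at every position 0..5, and those are all positions ever visited, so □(entered → ○(¬retry ∨ entered)) holds.
Positions where entered holds: 0, 1, 5.
Check ○(¬retry ∨ entered) at each: 0→ok, 1→ok, 5→ok.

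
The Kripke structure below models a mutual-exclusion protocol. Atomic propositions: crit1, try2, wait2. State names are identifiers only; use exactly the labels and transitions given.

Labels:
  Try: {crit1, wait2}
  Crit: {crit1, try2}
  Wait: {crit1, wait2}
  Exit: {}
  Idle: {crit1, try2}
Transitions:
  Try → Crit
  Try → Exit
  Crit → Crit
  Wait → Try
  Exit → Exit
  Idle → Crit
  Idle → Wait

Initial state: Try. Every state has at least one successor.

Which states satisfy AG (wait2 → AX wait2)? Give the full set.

States satisfying wait2 → AX wait2: {Crit, Wait, Exit, Idle}.
States satisfying AG (wait2 → AX wait2): {Crit, Exit}.

{Crit, Exit}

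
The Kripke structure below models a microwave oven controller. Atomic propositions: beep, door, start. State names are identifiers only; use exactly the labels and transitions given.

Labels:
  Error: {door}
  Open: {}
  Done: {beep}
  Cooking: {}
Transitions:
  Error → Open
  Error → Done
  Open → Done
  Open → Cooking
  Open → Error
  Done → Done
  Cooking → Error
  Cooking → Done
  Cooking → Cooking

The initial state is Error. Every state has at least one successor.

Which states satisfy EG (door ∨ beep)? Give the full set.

States satisfying door ∨ beep: {Error, Done}.
States satisfying EG (door ∨ beep): {Error, Done}.

{Error, Done}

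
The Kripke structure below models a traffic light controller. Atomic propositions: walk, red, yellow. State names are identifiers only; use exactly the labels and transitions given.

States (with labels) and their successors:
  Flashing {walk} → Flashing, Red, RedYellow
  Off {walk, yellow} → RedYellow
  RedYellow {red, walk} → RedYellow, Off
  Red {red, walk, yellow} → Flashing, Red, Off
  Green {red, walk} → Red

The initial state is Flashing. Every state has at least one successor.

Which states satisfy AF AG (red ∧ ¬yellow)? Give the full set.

States satisfying AG (red ∧ ¬yellow): ∅.
States satisfying AF AG (red ∧ ¬yellow): ∅.

none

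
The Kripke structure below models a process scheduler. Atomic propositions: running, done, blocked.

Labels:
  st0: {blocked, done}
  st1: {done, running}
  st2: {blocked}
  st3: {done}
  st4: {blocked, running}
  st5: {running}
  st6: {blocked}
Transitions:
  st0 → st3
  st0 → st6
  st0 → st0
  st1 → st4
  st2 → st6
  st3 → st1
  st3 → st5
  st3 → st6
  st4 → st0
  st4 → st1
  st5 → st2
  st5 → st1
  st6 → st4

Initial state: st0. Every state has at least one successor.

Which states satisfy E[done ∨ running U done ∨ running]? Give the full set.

{st0, st1, st3, st4, st5}

States satisfying done ∨ running: {st0, st1, st3, st4, st5}.
States satisfying E[done ∨ running U done ∨ running]: {st0, st1, st3, st4, st5}.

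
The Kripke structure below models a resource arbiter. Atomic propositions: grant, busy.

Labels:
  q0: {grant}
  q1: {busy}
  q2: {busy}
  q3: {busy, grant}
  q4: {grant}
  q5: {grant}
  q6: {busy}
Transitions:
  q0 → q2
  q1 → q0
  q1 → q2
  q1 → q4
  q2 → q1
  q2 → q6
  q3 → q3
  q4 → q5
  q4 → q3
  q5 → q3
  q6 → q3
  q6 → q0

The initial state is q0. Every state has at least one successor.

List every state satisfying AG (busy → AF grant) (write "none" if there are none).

{q3, q4, q5}

States satisfying busy → AF grant: {q0, q3, q4, q5, q6}.
States satisfying AG (busy → AF grant): {q3, q4, q5}.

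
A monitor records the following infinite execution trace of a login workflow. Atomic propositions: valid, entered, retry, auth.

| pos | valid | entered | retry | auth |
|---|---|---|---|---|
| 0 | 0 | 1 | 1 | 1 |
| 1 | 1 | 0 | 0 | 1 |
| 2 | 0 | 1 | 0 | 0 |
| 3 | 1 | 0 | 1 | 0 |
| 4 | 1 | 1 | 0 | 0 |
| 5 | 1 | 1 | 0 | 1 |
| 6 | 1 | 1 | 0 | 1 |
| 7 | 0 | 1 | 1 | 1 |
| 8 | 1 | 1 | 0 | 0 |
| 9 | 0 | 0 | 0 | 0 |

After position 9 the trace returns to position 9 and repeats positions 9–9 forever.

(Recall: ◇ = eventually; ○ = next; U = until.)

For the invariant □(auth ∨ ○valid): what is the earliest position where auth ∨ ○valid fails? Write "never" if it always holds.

Check auth ∨ ○valid at each position in order: 0 ✓, 1 ✓, 2 ✓, 3 ✓, 4 ✓, 5 ✓, 6 ✓, 7 ✓.
At position 8 the labels are {entered, valid} and the next position 9 has {}, so auth ∨ ○valid is false there. This is the first violation.

8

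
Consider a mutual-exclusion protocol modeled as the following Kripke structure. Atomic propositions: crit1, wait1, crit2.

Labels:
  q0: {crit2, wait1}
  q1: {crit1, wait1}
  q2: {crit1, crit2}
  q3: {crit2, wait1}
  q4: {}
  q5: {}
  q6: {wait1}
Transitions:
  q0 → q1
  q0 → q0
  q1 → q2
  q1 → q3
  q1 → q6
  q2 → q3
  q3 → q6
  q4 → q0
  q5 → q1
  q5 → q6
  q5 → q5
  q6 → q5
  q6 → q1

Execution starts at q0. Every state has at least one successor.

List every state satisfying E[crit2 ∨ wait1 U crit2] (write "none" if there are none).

States satisfying crit2 ∨ wait1: {q0, q1, q2, q3, q6}.
States satisfying crit2: {q0, q2, q3}.
States satisfying E[crit2 ∨ wait1 U crit2]: {q0, q1, q2, q3, q6}.

{q0, q1, q2, q3, q6}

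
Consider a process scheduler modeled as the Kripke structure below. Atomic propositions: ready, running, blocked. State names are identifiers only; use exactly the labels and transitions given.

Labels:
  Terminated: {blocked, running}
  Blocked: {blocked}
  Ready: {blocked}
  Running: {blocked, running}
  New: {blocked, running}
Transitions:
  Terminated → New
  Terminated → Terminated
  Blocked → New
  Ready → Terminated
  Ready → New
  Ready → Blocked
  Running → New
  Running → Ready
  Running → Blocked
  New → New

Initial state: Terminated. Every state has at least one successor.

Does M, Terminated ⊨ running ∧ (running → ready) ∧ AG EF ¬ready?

Violated

States satisfying running → ready: {Blocked, Ready}.
States satisfying running ∧ (running → ready): ∅.
States satisfying EF ¬ready: {Terminated, Blocked, Ready, Running, New}.
States satisfying AG EF ¬ready: {Terminated, Blocked, Ready, Running, New}.
States satisfying running ∧ (running → ready) ∧ AG EF ¬ready: ∅.
Terminated ∉ Sat(running ∧ (running → ready) ∧ AG EF ¬ready).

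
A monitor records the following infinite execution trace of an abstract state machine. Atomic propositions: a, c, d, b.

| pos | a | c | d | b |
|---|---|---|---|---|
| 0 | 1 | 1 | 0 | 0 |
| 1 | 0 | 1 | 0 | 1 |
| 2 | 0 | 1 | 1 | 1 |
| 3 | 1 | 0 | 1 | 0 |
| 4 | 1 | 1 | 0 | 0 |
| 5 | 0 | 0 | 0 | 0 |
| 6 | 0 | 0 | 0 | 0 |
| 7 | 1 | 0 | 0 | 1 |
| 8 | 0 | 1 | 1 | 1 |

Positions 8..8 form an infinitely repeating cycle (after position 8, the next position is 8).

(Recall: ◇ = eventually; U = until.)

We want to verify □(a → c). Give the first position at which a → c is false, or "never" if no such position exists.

Check a → c at each position in order: 0 ✓, 1 ✓, 2 ✓.
At position 3 the labels are {a, d}, so a → c is false there. This is the first violation.

3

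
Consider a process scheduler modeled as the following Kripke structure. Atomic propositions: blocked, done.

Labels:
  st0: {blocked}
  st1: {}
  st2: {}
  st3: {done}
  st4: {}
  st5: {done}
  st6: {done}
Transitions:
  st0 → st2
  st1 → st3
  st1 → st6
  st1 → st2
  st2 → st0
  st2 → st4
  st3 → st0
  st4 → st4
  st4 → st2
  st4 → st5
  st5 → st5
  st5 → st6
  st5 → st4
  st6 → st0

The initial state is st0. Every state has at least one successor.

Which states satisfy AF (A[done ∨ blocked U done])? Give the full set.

States satisfying A[done ∨ blocked U done]: {st3, st5, st6}.
States satisfying AF (A[done ∨ blocked U done]): {st3, st5, st6}.

{st3, st5, st6}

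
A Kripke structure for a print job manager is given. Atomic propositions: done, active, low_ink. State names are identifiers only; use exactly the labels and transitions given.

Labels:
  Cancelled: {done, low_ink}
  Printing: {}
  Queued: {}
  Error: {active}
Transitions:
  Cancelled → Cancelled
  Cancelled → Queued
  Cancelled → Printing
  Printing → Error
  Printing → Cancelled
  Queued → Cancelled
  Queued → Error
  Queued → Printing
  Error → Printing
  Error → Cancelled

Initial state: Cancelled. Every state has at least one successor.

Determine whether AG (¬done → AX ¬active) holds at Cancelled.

States satisfying ¬done → AX ¬active: {Cancelled, Error}.
States satisfying AG (¬done → AX ¬active): ∅.
Printing is reachable from Cancelled and violates ¬done → AX ¬active, so AG fails at Cancelled.
Cancelled ∉ Sat(AG (¬done → AX ¬active)).

Violated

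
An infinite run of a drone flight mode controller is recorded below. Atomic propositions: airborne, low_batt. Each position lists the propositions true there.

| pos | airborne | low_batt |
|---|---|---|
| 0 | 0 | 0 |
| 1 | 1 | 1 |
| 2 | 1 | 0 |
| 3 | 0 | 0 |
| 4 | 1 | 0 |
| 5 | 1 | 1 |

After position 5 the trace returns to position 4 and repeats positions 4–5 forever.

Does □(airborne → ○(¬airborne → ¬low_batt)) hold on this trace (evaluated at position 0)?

airborne → ○(¬airborne → ¬low_batt) holds at every position 0..5, and those are all positions ever visited, so □(airborne → ○(¬airborne → ¬low_batt)) holds.
Positions where airborne holds: 1, 2, 4, 5.
Check ○(¬airborne → ¬low_batt) at each: 1→ok, 2→ok, 4→ok, 5→ok.

Satisfied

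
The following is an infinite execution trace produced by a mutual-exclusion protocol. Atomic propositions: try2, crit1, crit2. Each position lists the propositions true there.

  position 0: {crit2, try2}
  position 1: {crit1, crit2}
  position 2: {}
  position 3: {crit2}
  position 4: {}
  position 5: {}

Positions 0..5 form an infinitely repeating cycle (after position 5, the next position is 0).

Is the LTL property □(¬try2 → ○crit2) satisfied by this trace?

¬try2 → ○crit2 must hold at every position from 0 onward. It fails at position 1, so □(¬try2 → ○crit2) is false.
Positions where ¬try2 holds: 1, 2, 3, 4, 5.
Check ○crit2 at each: 1→fails, 2→ok, 3→fails, 4→fails, 5→ok.

No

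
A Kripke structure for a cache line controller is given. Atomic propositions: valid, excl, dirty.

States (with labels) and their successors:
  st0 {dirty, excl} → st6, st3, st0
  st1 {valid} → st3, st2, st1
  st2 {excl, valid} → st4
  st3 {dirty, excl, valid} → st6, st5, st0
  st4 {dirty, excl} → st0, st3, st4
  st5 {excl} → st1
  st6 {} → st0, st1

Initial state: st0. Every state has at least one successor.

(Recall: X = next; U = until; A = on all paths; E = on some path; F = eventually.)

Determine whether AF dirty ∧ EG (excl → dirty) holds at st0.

Yes

States satisfying dirty: {st0, st3, st4}.
States satisfying AF dirty: {st0, st2, st3, st4}.
States satisfying excl → dirty: {st0, st1, st3, st4, st6}.
States satisfying EG (excl → dirty): {st0, st1, st3, st4, st6}.
States satisfying AF dirty ∧ EG (excl → dirty): {st0, st3, st4}.
st0 ∈ Sat(AF dirty ∧ EG (excl → dirty)).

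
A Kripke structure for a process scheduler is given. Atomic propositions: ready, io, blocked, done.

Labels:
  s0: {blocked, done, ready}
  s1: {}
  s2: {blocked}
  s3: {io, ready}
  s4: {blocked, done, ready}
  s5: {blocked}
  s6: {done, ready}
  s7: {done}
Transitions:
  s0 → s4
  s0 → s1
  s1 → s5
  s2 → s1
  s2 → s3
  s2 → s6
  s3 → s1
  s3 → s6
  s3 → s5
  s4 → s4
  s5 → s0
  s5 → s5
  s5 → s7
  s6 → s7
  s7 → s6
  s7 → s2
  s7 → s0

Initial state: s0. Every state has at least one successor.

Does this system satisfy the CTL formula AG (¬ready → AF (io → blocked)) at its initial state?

Holds

States satisfying ¬ready → AF (io → blocked): {s0, s1, s2, s3, s4, s5, s6, s7}.
States satisfying AG (¬ready → AF (io → blocked)): {s0, s1, s2, s3, s4, s5, s6, s7}.
Every state reachable from s0 satisfies ¬ready → AF (io → blocked).
s0 ∈ Sat(AG (¬ready → AF (io → blocked))).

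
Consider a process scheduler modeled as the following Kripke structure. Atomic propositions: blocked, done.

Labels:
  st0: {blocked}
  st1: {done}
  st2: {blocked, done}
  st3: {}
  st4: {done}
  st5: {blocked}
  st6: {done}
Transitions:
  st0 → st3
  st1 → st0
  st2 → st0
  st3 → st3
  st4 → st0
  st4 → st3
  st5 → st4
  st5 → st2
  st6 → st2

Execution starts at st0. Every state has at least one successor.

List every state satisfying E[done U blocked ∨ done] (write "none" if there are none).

States satisfying done: {st1, st2, st4, st6}.
States satisfying blocked ∨ done: {st0, st1, st2, st4, st5, st6}.
States satisfying E[done U blocked ∨ done]: {st0, st1, st2, st4, st5, st6}.

{st0, st1, st2, st4, st5, st6}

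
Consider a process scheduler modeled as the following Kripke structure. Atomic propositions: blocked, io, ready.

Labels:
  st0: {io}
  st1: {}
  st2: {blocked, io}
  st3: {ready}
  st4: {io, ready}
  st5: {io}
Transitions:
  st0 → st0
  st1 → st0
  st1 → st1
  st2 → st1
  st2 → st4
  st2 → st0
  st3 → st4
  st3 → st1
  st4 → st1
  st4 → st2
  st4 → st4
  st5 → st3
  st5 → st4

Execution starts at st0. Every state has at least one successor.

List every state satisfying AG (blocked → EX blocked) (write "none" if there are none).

States satisfying blocked → EX blocked: {st0, st1, st3, st4, st5}.
States satisfying AG (blocked → EX blocked): {st0, st1}.

{st0, st1}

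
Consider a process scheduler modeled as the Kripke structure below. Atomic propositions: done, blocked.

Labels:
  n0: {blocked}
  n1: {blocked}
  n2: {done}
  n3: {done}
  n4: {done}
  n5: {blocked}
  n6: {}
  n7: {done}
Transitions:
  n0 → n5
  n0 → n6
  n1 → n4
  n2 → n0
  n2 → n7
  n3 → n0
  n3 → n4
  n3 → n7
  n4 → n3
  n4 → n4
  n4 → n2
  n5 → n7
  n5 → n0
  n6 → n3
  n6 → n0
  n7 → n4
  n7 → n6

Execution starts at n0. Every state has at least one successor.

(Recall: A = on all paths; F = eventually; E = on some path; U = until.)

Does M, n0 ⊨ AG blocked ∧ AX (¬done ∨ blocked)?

No

States satisfying blocked: {n0, n1, n5}.
States satisfying AG blocked: ∅.
States satisfying ¬done ∨ blocked: {n0, n1, n5, n6}.
States satisfying AX (¬done ∨ blocked): {n0}.
States satisfying AG blocked ∧ AX (¬done ∨ blocked): ∅.
n0 ∉ Sat(AG blocked ∧ AX (¬done ∨ blocked)).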